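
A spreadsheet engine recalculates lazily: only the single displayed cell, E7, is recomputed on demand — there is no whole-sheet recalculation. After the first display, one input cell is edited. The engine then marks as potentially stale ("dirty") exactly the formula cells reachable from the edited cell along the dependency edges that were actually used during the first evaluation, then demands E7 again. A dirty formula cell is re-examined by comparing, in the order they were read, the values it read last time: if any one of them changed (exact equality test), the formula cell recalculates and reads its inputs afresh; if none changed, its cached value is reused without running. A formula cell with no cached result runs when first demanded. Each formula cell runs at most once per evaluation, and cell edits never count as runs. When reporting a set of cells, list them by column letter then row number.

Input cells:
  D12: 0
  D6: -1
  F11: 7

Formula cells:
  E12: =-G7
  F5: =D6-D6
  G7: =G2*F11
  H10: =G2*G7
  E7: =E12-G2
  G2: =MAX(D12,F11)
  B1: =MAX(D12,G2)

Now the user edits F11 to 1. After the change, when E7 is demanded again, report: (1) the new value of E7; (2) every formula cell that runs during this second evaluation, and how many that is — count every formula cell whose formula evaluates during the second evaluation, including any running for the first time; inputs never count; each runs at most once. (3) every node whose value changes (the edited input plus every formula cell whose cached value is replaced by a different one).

First evaluation (everything demanded from the output):
  G2 = MAX(0, 7) = 7
  G7 = 7 * 7 = 49
  E12 = -(49) = -49
  E7 = -49 - 7 = -56

Propagation after the edit:
  G2: runs — F11 7->1; result 1.
  G7: runs — G2 7->1; F11 7->1; result 1.
  E12: runs — G7 49->1; result -1.
  E7: runs — E12 -49->-1; G2 7->1; result -2.

New value of E7: -2.
Formula cells that run: E7, E12, G2, G7 — 4 in total.
Values that change: E7, E12, F11, G2, G7.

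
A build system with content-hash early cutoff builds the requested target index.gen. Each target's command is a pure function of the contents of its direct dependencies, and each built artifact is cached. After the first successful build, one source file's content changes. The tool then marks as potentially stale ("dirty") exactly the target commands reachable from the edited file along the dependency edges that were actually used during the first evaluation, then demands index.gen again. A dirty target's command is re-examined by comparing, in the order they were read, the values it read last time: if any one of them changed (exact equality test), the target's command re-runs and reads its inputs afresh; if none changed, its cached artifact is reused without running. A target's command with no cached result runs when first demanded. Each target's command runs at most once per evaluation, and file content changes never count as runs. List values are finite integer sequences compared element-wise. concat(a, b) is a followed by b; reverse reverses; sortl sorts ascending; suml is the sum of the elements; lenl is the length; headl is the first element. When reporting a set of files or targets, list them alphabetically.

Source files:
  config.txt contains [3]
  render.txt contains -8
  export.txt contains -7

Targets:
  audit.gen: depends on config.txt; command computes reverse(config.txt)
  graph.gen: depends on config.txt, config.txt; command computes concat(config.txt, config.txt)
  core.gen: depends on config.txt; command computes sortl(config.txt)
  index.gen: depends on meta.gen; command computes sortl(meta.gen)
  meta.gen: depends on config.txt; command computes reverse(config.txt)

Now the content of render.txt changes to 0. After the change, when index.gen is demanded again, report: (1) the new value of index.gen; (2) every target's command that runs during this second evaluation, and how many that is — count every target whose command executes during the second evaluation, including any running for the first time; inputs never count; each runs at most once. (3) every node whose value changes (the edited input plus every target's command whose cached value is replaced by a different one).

New value of index.gen: [3].
Target commands that run: none — 0 in total.
Values that change: render.txt.
Key observation: render.txt is never demanded by the output, so the edit triggers no recomputation at all.

First evaluation (everything demanded from the output):
  meta.gen = reverse([3]) = [3]
  index.gen = sortl([3]) = [3]

Propagation after the edit:
  render.txt feeds no computation that the output demands — nothing is marked dirty and nothing runs.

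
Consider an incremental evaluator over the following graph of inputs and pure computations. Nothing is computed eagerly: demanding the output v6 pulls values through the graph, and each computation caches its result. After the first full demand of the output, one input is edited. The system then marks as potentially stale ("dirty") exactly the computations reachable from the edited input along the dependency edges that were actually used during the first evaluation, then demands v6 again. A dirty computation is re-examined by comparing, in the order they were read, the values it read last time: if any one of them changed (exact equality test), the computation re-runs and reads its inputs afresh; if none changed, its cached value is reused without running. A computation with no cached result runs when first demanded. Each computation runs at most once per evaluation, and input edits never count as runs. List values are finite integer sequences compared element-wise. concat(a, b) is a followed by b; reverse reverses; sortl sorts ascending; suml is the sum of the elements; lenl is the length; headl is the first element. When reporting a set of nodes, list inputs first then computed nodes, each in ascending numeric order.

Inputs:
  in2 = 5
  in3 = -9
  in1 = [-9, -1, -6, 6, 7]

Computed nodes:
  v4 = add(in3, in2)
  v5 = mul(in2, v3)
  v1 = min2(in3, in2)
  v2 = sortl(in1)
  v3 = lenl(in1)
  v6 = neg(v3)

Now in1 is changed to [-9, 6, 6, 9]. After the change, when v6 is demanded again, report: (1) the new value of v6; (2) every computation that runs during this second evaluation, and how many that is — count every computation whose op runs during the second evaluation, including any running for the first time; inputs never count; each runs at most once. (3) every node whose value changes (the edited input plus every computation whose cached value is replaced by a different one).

Initial pass — values computed on the first demand:
  v3 = lenl([-9, -1, -6, 6, 7]) = 5
  v6 = neg(5) = -5

Second demand — change propagation:
  v3: re-runs because in1 [-9, -1, -6, 6, 7]->[-9, 6, 6, 9]; new result 4.
  v6: re-runs because v3 5->4; new result -4.

v6 now evaluates to -4.
Run set: v3, v6 (2 run).
Changed values: in1, v3, v6.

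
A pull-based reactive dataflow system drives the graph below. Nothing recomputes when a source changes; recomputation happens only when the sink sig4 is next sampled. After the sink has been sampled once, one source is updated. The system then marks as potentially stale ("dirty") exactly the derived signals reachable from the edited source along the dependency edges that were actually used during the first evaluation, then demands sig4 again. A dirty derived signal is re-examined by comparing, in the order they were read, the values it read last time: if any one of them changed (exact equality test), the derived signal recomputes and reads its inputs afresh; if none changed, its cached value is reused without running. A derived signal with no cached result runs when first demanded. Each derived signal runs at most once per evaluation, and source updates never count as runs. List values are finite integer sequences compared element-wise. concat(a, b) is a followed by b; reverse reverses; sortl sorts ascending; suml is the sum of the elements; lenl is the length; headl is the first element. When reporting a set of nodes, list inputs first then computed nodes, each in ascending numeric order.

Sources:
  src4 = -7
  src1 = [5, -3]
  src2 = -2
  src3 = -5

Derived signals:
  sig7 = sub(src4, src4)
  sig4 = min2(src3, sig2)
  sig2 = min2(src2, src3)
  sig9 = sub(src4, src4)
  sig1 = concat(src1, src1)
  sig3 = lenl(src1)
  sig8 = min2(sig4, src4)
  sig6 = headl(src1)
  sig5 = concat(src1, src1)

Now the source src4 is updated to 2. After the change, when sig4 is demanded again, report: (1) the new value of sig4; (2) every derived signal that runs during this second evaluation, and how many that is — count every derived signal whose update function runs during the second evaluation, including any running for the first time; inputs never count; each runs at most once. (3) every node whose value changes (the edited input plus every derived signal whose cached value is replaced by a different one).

New value of sig4: -5.
Derived signals that run: none — 0 in total.
Values that change: src4.
Key observation: src4 is never demanded by the output, so the edit triggers no recomputation at all.

First evaluation (everything demanded from the output):
  sig2 = min2(-2, -5) = -5
  sig4 = min2(-5, -5) = -5

Propagation after the edit:
  src4 feeds no computation that the output demands — nothing is marked dirty and nothing runs.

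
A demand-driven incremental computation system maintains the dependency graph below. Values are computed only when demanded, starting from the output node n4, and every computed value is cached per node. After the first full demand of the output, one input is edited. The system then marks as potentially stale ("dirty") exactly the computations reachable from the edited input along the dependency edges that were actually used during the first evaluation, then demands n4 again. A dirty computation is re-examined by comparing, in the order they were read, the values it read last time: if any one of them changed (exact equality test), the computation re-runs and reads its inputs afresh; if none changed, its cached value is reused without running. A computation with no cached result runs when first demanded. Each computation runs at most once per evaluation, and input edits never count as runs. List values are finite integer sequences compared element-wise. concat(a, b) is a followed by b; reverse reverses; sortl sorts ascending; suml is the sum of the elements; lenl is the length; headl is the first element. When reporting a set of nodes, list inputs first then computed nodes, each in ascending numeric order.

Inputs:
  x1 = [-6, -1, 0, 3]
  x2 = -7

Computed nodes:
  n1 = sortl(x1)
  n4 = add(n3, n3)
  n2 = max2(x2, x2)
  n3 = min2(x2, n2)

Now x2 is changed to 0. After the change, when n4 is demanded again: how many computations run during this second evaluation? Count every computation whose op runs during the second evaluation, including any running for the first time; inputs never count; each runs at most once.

Computations that run: n2, n3, n4 — 3 in total.

First evaluation (everything demanded from the output):
  n2 = max2(-7, -7) = -7
  n3 = min2(-7, -7) = -7
  n4 = add(-7, -7) = -14

Propagation after the edit:
  n2: runs — x2 -7->0; x2 -7->0; result 0.
  n3: runs — x2 -7->0; n2 -7->0; result 0.
  n4: runs — n3 -7->0; n3 -7->0; result 0.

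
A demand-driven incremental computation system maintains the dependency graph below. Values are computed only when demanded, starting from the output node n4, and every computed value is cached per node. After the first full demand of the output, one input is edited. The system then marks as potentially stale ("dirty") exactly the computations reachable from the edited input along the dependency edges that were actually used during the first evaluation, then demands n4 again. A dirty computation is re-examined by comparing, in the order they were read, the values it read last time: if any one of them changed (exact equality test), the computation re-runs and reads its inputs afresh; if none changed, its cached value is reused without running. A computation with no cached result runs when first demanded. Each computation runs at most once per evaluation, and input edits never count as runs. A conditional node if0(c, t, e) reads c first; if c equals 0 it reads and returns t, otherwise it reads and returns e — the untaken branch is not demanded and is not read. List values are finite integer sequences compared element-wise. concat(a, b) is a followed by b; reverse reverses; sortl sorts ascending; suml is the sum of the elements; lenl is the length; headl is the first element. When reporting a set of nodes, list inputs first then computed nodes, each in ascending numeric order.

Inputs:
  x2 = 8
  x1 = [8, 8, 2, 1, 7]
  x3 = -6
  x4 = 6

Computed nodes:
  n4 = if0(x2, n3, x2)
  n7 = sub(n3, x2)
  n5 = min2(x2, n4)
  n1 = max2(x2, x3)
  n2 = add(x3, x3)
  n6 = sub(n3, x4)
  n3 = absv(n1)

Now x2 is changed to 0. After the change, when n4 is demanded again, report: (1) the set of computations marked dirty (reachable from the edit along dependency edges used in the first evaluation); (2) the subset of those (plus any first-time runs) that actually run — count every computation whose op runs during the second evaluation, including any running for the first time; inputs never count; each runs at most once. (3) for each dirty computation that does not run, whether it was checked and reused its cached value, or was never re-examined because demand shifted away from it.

Marked dirty: n4.
Computations that run: n1, n3, n4 — 3 in total.
Every dirty computation ran.
Key observation: a condition flipped, so demand reaches new nodes — n1, n3 run for the first time.

First evaluation (everything demanded from the output):
  n4 = if0(x2=8 -> else branch x2) = 8

Propagation after the edit:
  n1: demanded for the first time — runs, produces 0.
  n3: demanded for the first time — runs, produces 0.
  n4: runs — x2 8->0; x2 8->0; result 0.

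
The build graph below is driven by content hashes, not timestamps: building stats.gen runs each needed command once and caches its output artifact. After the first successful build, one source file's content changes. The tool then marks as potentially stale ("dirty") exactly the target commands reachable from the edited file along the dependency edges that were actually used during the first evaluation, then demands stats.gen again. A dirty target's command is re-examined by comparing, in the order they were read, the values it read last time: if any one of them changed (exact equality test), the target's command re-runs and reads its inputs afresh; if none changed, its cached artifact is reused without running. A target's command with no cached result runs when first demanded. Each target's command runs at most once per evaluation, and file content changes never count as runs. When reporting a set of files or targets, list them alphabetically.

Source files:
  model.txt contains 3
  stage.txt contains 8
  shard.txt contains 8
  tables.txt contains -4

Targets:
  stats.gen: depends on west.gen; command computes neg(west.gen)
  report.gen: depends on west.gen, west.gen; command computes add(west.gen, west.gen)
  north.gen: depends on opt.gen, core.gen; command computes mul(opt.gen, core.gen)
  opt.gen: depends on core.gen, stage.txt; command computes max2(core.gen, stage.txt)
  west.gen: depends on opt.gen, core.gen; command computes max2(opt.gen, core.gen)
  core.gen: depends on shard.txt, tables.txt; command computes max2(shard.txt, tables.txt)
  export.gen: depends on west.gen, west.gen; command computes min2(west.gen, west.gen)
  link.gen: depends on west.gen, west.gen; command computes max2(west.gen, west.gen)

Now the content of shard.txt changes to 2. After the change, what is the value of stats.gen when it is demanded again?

Initial pass — values computed on the first demand:
  core.gen = max2(8, -4) = 8
  opt.gen = max2(8, 8) = 8
  west.gen = max2(8, 8) = 8
  stats.gen = neg(8) = -8

Second demand — change propagation:
  core.gen: re-runs because shard.txt 8->2; new result 2.
  opt.gen: re-runs because core.gen 8->2; new result 8 (unchanged).
  west.gen: re-runs because core.gen 8->2; new result 8 (unchanged).
  stats.gen: re-examined; everything it read last time is the same (west.gen unchanged) — cache -8 kept, no run.

The important point: at stats.gen every value read last time is unchanged, so the dirty flag clears without a run.

stats.gen now evaluates to -8.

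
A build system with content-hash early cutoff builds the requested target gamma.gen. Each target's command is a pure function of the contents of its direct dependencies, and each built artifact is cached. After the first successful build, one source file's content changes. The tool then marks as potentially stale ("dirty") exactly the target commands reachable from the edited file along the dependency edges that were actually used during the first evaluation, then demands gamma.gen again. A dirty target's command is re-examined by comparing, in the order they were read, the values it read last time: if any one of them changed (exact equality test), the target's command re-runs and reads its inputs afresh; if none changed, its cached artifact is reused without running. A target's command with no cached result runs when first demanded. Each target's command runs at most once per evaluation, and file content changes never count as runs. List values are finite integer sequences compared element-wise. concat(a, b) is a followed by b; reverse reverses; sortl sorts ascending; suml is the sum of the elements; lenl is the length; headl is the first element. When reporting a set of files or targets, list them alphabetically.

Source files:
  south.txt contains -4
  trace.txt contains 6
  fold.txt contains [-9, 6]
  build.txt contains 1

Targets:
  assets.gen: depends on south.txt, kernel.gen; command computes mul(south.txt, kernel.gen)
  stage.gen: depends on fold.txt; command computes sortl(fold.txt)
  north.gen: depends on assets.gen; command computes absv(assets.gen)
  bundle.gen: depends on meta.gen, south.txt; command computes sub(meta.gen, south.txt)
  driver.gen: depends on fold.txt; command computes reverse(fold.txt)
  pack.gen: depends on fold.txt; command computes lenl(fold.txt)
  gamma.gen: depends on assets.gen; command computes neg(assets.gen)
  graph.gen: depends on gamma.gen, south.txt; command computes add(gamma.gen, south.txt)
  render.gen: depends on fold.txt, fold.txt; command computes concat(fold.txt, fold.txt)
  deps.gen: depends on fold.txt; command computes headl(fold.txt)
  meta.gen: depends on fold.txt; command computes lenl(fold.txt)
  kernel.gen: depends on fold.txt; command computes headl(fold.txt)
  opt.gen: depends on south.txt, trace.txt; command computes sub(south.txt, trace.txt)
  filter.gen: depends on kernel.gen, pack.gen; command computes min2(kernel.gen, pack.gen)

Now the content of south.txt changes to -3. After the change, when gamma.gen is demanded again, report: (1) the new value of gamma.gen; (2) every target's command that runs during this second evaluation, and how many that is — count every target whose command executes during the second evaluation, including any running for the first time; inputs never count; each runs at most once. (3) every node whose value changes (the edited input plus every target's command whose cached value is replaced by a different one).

New value of gamma.gen: -27.
Target commands that run: assets.gen, gamma.gen — 2 in total.
Values that change: assets.gen, gamma.gen, south.txt.

First evaluation (everything demanded from the output):
  kernel.gen = headl([-9, 6]) = -9
  assets.gen = mul(-4, -9) = 36
  gamma.gen = neg(36) = -36

Propagation after the edit:
  assets.gen: runs — south.txt -4->-3; result 27.
  gamma.gen: runs — assets.gen 36->27; result -27.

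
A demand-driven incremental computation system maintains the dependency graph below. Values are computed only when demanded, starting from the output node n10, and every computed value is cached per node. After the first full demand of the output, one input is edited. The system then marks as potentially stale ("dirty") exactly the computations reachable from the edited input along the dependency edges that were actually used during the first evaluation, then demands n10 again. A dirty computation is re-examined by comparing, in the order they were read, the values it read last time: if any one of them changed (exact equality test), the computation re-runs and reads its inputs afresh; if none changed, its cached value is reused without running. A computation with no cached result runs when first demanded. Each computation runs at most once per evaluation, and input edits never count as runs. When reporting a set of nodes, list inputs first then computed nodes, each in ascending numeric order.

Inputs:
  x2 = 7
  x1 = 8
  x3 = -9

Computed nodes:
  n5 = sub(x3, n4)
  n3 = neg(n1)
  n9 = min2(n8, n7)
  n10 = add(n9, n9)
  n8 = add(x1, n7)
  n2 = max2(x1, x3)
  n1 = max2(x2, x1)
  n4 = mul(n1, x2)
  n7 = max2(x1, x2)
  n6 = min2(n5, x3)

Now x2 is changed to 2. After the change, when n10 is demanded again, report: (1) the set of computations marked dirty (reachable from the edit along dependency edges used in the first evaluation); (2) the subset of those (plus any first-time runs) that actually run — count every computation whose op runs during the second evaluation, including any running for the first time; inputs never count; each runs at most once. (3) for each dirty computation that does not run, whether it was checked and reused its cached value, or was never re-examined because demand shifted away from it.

Marked dirty: n7, n8, n9, n10.
Computations that run: n7 — 1 in total.
Checked but reused from cache: n8, n9, n10.
Key observation: the change is absorbed at n7 — it re-runs but produces the same value, and the output's value is unchanged.

First evaluation (everything demanded from the output):
  n7 = max2(8, 7) = 8
  n8 = add(8, 8) = 16
  n9 = min2(16, 8) = 8
  n10 = add(8, 8) = 16

Propagation after the edit:
  n7: runs — x2 7->2; result 8 (same value as before).
  n8: checked — values it read are unchanged (x1 unchanged, n7 unchanged); reused cached 16 without running.
  n9: checked — values it read are unchanged (n8 unchanged, n7 unchanged); reused cached 8 without running.
  n10: checked — values it read are unchanged (n9 unchanged, n9 unchanged); reused cached 16 without running.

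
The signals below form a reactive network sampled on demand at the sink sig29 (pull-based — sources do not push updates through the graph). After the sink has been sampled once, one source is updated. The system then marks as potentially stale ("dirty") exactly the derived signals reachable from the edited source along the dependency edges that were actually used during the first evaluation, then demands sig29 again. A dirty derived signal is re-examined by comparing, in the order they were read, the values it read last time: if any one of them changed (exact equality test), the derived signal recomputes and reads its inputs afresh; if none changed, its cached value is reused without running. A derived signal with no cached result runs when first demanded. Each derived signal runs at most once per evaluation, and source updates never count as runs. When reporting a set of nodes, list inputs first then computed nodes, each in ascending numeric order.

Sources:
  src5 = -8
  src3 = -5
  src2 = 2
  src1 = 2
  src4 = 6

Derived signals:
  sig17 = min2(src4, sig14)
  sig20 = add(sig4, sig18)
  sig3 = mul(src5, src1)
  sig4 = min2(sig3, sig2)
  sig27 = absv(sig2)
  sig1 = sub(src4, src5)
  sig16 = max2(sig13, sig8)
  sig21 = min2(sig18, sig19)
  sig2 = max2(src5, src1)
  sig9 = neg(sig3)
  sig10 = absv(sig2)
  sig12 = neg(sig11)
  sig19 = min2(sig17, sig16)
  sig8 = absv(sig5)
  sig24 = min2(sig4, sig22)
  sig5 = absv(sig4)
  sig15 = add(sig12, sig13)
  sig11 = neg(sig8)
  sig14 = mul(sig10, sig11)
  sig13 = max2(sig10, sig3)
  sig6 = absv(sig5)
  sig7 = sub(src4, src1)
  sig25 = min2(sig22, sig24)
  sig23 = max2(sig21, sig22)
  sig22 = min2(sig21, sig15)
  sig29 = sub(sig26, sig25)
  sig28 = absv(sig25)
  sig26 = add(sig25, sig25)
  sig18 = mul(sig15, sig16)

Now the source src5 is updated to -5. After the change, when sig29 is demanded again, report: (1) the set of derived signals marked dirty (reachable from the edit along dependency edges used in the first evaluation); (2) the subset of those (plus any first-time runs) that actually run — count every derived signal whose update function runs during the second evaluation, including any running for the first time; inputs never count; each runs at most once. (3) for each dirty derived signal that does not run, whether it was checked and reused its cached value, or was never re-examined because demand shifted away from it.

Dirty set: sig2, sig3, sig4, sig5, sig8, sig10, sig11, sig12, sig13, sig14, sig15, sig16, sig17, sig18, sig19, sig21, sig22, sig24, sig25, sig26, sig29.
Run set: sig2, sig3, sig4, sig5, sig8, sig11, sig12, sig13, sig14, sig15, sig16, sig17, sig18, sig19, sig21, sig22, sig24, sig25, sig26, sig29 (20 run).
Re-examined without running (cache reused): sig10.
The important point: at sig10 every value read last time is unchanged, so the dirty flag clears without a run.

Initial pass — values computed on the first demand:
  sig2 = max2(-8, 2) = 2
  sig3 = mul(-8, 2) = -16
  sig4 = min2(-16, 2) = -16
  sig5 = absv(-16) = 16
  sig8 = absv(16) = 16
  sig10 = absv(2) = 2
  sig11 = neg(16) = -16
  sig12 = neg(-16) = 16
  sig13 = max2(2, -16) = 2
  sig14 = mul(2, -16) = -32
  sig15 = add(16, 2) = 18
  sig16 = max2(2, 16) = 16
  sig17 = min2(6, -32) = -32
  sig18 = mul(18, 16) = 288
  sig19 = min2(-32, 16) = -32
  sig21 = min2(288, -32) = -32
  sig22 = min2(-32, 18) = -32
  sig24 = min2(-16, -32) = -32
  sig25 = min2(-32, -32) = -32
  sig26 = add(-32, -32) = -64
  sig29 = sub(-64, -32) = -32

Second demand — change propagation:
  sig2: re-runs because src5 -8->-5; new result 2 (unchanged).
  sig3: re-runs because src5 -8->-5; new result -10.
  sig4: re-runs because sig3 -16->-10; new result -10.
  sig5: re-runs because sig4 -16->-10; new result 10.
  sig8: re-runs because sig5 16->10; new result 10.
  sig10: re-examined; everything it read last time is the same (sig2 unchanged) — cache 2 kept, no run.
  sig11: re-runs because sig8 16->10; new result -10.
  sig12: re-runs because sig11 -16->-10; new result 10.
  sig13: re-runs because sig3 -16->-10; new result 2 (unchanged).
  sig14: re-runs because sig11 -16->-10; new result -20.
  sig15: re-runs because sig12 16->10; new result 12.
  sig16: re-runs because sig8 16->10; new result 10.
  sig17: re-runs because sig14 -32->-20; new result -20.
  sig18: re-runs because sig15 18->12; sig16 16->10; new result 120.
  sig19: re-runs because sig17 -32->-20; sig16 16->10; new result -20.
  sig21: re-runs because sig18 288->120; sig19 -32->-20; new result -20.
  sig22: re-runs because sig21 -32->-20; sig15 18->12; new result -20.
  sig24: re-runs because sig4 -16->-10; sig22 -32->-20; new result -20.
  sig25: re-runs because sig22 -32->-20; sig24 -32->-20; new result -20.
  sig26: re-runs because sig25 -32->-20; sig25 -32->-20; new result -40.
  sig29: re-runs because sig26 -64->-40; sig25 -32->-20; new result -20.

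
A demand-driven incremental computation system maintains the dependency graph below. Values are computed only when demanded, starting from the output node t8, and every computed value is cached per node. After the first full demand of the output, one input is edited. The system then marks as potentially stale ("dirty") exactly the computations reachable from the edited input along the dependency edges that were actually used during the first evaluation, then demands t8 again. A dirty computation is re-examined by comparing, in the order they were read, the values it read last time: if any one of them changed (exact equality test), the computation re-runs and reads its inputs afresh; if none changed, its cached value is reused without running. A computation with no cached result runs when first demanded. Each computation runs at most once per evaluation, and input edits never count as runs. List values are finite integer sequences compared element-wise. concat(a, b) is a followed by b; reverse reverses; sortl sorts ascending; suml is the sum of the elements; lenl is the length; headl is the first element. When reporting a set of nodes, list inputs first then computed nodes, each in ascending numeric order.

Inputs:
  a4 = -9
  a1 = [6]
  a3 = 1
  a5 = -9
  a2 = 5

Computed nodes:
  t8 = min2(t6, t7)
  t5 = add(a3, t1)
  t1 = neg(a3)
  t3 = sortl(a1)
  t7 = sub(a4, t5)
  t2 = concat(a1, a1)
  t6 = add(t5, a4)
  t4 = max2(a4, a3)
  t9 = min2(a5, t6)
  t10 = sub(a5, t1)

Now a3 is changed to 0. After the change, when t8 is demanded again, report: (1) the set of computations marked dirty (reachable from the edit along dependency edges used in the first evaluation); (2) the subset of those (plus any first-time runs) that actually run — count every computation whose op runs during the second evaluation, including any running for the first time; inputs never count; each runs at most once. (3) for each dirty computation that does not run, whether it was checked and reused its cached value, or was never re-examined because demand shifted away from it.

Marked dirty: t1, t5, t6, t7, t8.
Computations that run: t1, t5 — 2 in total.
Checked but reused from cache: t6, t7, t8.
Key observation: the change is absorbed at t5 — it re-runs but produces the same value, and the output's value is unchanged.

First evaluation (everything demanded from the output):
  t1 = neg(1) = -1
  t5 = add(1, -1) = 0
  t6 = add(0, -9) = -9
  t7 = sub(-9, 0) = -9
  t8 = min2(-9, -9) = -9

Propagation after the edit:
  t1: runs — a3 1->0; result 0.
  t5: runs — a3 1->0; t1 -1->0; result 0 (same value as before).
  t6: checked — values it read are unchanged (t5 unchanged, a4 unchanged); reused cached -9 without running.
  t7: checked — values it read are unchanged (a4 unchanged, t5 unchanged); reused cached -9 without running.
  t8: checked — values it read are unchanged (t6 unchanged, t7 unchanged); reused cached -9 without running.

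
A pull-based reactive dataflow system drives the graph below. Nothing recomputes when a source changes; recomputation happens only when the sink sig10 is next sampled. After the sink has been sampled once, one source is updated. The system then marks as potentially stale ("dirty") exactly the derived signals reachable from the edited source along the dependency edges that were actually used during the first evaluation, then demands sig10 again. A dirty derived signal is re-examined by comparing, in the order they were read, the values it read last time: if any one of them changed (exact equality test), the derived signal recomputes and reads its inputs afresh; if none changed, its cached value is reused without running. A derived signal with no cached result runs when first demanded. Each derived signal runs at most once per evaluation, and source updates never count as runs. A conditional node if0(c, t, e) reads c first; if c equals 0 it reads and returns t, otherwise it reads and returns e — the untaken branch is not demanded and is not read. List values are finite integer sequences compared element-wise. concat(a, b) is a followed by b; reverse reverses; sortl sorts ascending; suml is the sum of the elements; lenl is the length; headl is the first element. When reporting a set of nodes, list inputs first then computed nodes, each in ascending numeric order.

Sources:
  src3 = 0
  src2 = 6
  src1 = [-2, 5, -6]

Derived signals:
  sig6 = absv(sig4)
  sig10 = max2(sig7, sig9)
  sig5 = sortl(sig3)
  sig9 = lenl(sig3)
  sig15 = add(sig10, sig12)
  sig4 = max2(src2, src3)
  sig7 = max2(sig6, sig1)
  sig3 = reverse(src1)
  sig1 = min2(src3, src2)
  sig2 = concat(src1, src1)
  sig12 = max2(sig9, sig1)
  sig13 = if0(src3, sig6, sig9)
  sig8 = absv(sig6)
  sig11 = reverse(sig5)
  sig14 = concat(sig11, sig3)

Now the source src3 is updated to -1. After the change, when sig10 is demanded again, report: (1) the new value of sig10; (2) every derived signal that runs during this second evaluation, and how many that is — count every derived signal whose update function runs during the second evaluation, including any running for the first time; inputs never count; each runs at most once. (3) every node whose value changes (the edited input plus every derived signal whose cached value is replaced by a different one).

New value of sig10: 6.
Derived signals that run: sig1, sig4, sig7 — 3 in total.
Values that change: src3, sig1.
Key observation: the cutoff stops propagation at sig6 — its inputs' values are unchanged, so it reuses its cache.

First evaluation (everything demanded from the output):
  sig1 = min2(0, 6) = 0
  sig3 = reverse([-2, 5, -6]) = [-6, 5, -2]
  sig4 = max2(6, 0) = 6
  sig6 = absv(6) = 6
  sig7 = max2(6, 0) = 6
  sig9 = lenl([-6, 5, -2]) = 3
  sig10 = max2(6, 3) = 6

Propagation after the edit:
  sig1: runs — src3 0->-1; result -1.
  sig4: runs — src3 0->-1; result 6 (same value as before).
  sig6: checked — values it read are unchanged (sig4 unchanged); reused cached 6 without running.
  sig7: runs — sig1 0->-1; result 6 (same value as before).
  sig10: checked — values it read are unchanged (sig7 unchanged, sig9 unchanged); reused cached 6 without running.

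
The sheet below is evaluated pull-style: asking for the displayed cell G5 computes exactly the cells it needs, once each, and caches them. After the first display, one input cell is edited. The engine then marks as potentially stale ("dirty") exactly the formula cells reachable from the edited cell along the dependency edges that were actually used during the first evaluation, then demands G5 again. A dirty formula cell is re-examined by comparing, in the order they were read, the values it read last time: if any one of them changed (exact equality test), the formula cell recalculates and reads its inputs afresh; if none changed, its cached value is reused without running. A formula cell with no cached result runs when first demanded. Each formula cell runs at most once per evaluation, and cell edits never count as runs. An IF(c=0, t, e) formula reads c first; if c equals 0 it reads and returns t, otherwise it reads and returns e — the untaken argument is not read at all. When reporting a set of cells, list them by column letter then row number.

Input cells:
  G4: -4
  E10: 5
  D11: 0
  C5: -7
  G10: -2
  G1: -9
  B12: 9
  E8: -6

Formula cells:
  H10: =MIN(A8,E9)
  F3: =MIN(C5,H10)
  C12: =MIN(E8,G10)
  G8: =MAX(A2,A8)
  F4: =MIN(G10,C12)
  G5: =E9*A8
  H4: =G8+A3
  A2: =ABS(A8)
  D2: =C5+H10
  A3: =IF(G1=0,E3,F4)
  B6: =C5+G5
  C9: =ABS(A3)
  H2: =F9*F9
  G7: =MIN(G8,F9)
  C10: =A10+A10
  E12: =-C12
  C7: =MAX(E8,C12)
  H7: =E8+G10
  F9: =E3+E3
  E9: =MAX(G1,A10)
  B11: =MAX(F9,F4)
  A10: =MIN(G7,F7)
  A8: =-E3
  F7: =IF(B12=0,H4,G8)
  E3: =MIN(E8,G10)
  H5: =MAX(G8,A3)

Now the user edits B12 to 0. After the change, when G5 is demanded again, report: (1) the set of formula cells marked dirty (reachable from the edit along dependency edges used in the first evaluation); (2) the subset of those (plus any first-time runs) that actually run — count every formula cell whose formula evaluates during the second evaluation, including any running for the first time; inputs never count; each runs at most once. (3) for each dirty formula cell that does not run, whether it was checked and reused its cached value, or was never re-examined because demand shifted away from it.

First demand of the output computes:
  E3 = MIN(-6, -2) = -6
  A8 = -(-6) = 6
  A2 = ABS(6) = 6
  F9 = -6 + -6 = -12
  G8 = MAX(6, 6) = 6
  F7 = IF(B12=0: B12=9 -> else branch G8) = 6
  G7 = MIN(6, -12) = -12
  A10 = MIN(-12, 6) = -12
  E9 = MAX(-9, -12) = -9
  G5 = -9 * 6 = -54

After the edit, cleaning proceeds:
  C12: had never run; runs now, result -6.
  F4: had never run; runs now, result -6.
  A3: had never run; runs now, result -6.
  H4: had never run; runs now, result 0.
  F7: a read changed (B12 9->0) — executes, giving 0.
  A10: a read changed (F7 6->0) — executes, giving -12 — identical to its old value.
  E9: dirty, but its reads are unchanged (G1 unchanged, A10 unchanged); cached -9 stands.
  G5: dirty, but its reads are unchanged (E9 unchanged, A8 unchanged); cached -54 stands.

Note the branch switch — A3, C12, F4, H4 had no cache and run now for the first time.

The edit dirties: A10, E9, F7, G5.
6 formula cells run: A3, A10, C12, F4, F7, H4.
Cache hits after checking: E9, G5.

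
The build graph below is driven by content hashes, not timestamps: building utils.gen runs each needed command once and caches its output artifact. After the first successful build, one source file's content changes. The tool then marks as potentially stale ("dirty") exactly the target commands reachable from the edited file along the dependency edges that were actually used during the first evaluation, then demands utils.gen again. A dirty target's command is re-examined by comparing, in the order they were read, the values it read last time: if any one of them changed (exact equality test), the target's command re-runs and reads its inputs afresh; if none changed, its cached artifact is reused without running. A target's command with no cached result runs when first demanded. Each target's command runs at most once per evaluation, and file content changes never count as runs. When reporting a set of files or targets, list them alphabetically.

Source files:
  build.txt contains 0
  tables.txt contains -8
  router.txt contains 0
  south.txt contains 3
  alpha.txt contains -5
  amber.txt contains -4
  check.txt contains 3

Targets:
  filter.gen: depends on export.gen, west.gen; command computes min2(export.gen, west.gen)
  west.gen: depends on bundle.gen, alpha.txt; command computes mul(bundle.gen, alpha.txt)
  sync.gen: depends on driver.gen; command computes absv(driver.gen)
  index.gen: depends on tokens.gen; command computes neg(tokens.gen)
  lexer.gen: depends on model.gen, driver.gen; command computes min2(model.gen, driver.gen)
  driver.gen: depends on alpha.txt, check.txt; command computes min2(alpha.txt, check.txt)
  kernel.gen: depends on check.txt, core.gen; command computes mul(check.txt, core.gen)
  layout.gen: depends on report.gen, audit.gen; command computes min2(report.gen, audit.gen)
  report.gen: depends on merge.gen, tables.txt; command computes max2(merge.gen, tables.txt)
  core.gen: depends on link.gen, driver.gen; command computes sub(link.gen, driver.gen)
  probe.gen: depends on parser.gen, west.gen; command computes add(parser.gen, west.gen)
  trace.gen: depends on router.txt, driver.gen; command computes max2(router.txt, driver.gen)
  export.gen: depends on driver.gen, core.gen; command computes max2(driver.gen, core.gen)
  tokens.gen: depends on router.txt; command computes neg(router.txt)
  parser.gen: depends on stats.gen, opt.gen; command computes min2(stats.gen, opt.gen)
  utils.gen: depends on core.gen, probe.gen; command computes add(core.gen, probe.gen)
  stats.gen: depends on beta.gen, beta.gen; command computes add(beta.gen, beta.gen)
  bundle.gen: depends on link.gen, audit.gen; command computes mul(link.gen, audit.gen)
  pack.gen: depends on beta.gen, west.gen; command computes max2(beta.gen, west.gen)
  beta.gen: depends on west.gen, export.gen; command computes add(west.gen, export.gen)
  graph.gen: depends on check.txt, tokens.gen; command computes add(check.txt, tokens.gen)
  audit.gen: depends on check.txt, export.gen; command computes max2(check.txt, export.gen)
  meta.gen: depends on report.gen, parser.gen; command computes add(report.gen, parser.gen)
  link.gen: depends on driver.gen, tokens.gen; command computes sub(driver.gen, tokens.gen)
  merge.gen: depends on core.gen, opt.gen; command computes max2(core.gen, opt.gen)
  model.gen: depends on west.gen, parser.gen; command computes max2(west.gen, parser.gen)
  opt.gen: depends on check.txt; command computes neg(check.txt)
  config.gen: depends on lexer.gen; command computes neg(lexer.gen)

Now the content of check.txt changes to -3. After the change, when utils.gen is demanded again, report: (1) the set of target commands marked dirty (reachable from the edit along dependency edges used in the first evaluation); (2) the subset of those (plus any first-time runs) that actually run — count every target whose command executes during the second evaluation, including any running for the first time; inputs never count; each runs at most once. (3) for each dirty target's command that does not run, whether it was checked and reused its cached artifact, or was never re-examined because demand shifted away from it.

Dirty set: audit.gen, beta.gen, bundle.gen, core.gen, driver.gen, export.gen, link.gen, opt.gen, parser.gen, probe.gen, stats.gen, utils.gen, west.gen.
Run set: audit.gen, beta.gen, bundle.gen, driver.gen, opt.gen, parser.gen, probe.gen, stats.gen, utils.gen, west.gen (10 run).
Re-examined without running (cache reused): core.gen, export.gen, link.gen.
The important point: at link.gen every value read last time is unchanged, so the dirty flag clears without a run.

Initial pass — values computed on the first demand:
  driver.gen = min2(-5, 3) = -5
  opt.gen = neg(3) = -3
  tokens.gen = neg(0) = 0
  link.gen = sub(-5, 0) = -5
  core.gen = sub(-5, -5) = 0
  export.gen = max2(-5, 0) = 0
  audit.gen = max2(3, 0) = 3
  bundle.gen = mul(-5, 3) = -15
  west.gen = mul(-15, -5) = 75
  beta.gen = add(75, 0) = 75
  stats.gen = add(75, 75) = 150
  parser.gen = min2(150, -3) = -3
  probe.gen = add(-3, 75) = 72
  utils.gen = add(0, 72) = 72

Second demand — change propagation:
  driver.gen: re-runs because check.txt 3->-3; new result -5 (unchanged).
  link.gen: re-examined; everything it read last time is the same (driver.gen unchanged, tokens.gen unchanged) — cache -5 kept, no run.
  core.gen: re-examined; everything it read last time is the same (link.gen unchanged, driver.gen unchanged) — cache 0 kept, no run.
  export.gen: re-examined; everything it read last time is the same (driver.gen unchanged, core.gen unchanged) — cache 0 kept, no run.
  audit.gen: re-runs because check.txt 3->-3; new result 0.
  bundle.gen: re-runs because audit.gen 3->0; new result 0.
  opt.gen: re-runs because check.txt 3->-3; new result 3.
  west.gen: re-runs because bundle.gen -15->0; new result 0.
  beta.gen: re-runs because west.gen 75->0; new result 0.
  stats.gen: re-runs because beta.gen 75->0; beta.gen 75->0; new result 0.
  parser.gen: re-runs because stats.gen 150->0; opt.gen -3->3; new result 0.
  probe.gen: re-runs because parser.gen -3->0; west.gen 75->0; new result 0.
  utils.gen: re-runs because probe.gen 72->0; new result 0.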